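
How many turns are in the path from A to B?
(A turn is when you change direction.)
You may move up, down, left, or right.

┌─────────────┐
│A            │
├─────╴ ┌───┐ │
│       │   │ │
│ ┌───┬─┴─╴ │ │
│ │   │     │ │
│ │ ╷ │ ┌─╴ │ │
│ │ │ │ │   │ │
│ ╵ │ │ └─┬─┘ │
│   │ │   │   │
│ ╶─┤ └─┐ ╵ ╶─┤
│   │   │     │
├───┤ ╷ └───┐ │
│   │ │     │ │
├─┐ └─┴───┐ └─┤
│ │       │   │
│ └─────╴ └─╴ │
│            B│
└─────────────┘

Directions: right, right, right, down, left, left, left, down, down, down, right, up, up, right, down, down, down, right, down, right, right, down, right, down
Number of turns: 13

Solution:

┌─────────────┐
│A → → ↓      │
├─────╴ ┌───┐ │
│↓ ← ← ↲│   │ │
│ ┌───┬─┴─╴ │ │
│↓│↱ ↓│     │ │
│ │ ╷ │ ┌─╴ │ │
│↓│↑│↓│ │   │ │
│ ╵ │ │ └─┬─┘ │
│↳ ↑│↓│   │   │
│ ╶─┤ └─┐ ╵ ╶─┤
│   │↳ ↓│     │
├───┤ ╷ └───┐ │
│   │ │↳ → ↓│ │
├─┐ └─┴───┐ └─┤
│ │       │↳ ↓│
│ └─────╴ └─╴ │
│            B│
└─────────────┘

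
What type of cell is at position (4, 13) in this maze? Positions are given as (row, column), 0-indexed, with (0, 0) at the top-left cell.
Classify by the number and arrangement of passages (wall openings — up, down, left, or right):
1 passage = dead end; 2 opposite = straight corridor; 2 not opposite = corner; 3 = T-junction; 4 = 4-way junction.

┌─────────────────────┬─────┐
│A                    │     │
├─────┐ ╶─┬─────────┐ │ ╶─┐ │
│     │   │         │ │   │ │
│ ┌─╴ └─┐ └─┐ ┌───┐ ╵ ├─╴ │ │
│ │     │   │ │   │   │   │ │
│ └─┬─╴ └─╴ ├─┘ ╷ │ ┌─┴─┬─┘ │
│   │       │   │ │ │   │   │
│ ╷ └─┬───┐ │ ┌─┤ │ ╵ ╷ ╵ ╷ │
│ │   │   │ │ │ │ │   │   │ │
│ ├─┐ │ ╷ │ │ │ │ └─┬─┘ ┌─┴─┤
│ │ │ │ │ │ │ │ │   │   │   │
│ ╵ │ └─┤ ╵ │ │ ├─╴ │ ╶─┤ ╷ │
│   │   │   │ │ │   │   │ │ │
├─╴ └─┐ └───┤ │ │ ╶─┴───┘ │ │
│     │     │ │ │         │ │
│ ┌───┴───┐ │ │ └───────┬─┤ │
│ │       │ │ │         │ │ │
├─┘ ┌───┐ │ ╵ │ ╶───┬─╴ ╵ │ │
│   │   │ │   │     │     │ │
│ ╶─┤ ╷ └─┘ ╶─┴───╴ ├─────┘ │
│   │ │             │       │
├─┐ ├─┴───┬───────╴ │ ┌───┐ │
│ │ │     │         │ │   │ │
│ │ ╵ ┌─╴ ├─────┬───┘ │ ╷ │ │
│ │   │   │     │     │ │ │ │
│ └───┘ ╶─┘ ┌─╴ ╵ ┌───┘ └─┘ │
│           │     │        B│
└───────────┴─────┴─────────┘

Checking cell at (4, 13):
Number of passages: 1
Cell type: dead end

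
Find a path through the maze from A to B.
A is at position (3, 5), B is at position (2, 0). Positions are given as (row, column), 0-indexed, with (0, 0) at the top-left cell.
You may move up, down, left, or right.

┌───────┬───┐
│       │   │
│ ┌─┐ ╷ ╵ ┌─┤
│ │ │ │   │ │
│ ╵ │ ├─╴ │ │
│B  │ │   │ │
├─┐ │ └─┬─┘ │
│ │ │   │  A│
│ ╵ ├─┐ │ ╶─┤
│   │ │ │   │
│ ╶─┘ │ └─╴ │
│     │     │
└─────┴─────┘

Finding the shortest path from (3, 5) to (2, 0):
Path length: 16 steps
Directions: left → down → right → down → left → left → up → up → left → up → up → up → left → left → down → down

Solution:

┌───────┬───┐
│↓ ← ↰  │   │
│ ┌─┐ ╷ ╵ ┌─┤
│↓│ │↑│   │ │
│ ╵ │ ├─╴ │ │
│B  │↑│   │ │
├─┐ │ └─┬─┘ │
│ │ │↑ ↰│↓ A│
│ ╵ ├─┐ │ ╶─┤
│   │ │↑│↳ ↓│
│ ╶─┘ │ └─╴ │
│     │↑ ← ↲│
└─────┴─────┘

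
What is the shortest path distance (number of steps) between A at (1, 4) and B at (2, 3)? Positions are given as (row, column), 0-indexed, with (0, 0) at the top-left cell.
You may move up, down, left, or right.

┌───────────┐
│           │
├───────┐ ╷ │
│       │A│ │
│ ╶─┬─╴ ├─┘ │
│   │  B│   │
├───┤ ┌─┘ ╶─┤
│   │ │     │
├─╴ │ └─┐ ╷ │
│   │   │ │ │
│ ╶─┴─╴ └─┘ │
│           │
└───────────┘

Finding path from (1, 4) to (2, 3):
Path: (1,4) → (0,4) → (0,5) → (1,5) → (2,5) → (2,4) → (3,4) → (3,5) → (4,5) → (5,5) → (5,4) → (5,3) → (4,3) → (4,2) → (3,2) → (2,2) → (2,3)
Distance: 16 steps

Solution:

┌───────────┐
│        ↱ ↓│
├───────┐ ╷ │
│       │A│↓│
│ ╶─┬─╴ ├─┘ │
│   │↱ B│↓ ↲│
├───┤ ┌─┘ ╶─┤
│   │↑│  ↳ ↓│
├─╴ │ └─┐ ╷ │
│   │↑ ↰│ │↓│
│ ╶─┴─╴ └─┘ │
│      ↑ ← ↲│
└───────────┘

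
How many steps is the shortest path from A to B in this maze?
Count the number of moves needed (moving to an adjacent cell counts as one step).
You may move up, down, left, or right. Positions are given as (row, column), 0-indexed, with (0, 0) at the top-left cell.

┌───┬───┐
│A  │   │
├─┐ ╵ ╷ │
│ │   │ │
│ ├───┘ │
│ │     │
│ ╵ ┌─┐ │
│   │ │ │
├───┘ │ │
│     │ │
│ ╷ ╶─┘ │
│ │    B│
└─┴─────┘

Using BFS to find shortest path:
Start: (0, 0), End: (5, 3)
Path found:
(0,0) → (0,1) → (1,1) → (1,2) → (0,2) → (0,3) → (1,3) → (2,3) → (3,3) → (4,3) → (5,3)
Number of steps: 10

Solution:

┌───┬───┐
│A ↓│↱ ↓│
├─┐ ╵ ╷ │
│ │↳ ↑│↓│
│ ├───┘ │
│ │    ↓│
│ ╵ ┌─┐ │
│   │ │↓│
├───┘ │ │
│     │↓│
│ ╷ ╶─┘ │
│ │    B│
└─┴─────┘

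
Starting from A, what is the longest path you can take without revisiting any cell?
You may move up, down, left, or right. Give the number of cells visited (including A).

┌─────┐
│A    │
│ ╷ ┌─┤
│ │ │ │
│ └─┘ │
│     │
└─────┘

Finding longest simple path using DFS:
Start: (0, 0)
Longest path visits 6 cells
Path: A → down → down → right → right → up

Solution:

┌─────┐
│A    │
│ ╷ ┌─┤
│↓│ │B│
│ └─┘ │
│↳ → ↑│
└─────┘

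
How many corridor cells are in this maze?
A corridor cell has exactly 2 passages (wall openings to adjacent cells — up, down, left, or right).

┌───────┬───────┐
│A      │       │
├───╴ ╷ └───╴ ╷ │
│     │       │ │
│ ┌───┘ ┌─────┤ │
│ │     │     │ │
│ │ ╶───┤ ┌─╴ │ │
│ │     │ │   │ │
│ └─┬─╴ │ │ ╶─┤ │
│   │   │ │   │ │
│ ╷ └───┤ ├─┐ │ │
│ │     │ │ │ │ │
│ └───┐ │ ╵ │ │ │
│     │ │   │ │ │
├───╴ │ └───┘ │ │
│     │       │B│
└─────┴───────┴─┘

Counting cells with exactly 2 passages:
Total corridor cells: 54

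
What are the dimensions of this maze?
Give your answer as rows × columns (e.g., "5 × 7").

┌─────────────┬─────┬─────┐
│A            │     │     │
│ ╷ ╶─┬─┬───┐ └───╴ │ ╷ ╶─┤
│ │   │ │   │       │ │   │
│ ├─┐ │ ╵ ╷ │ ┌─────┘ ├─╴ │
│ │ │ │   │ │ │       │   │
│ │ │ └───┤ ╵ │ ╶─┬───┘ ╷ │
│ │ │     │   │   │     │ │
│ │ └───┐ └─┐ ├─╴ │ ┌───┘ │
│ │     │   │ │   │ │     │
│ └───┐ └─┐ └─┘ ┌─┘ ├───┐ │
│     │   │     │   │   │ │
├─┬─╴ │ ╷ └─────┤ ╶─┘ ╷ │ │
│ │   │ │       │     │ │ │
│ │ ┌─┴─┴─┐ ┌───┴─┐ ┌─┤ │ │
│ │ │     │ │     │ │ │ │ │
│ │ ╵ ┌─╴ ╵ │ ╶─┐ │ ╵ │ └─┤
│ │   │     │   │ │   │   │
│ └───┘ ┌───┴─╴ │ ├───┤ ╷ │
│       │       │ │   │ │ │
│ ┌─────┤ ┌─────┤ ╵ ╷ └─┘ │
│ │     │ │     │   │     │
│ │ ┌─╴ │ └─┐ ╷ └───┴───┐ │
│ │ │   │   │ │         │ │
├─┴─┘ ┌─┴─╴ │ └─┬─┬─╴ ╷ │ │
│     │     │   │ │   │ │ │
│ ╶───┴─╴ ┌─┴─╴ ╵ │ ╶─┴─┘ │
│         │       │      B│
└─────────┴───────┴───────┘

Counting the maze dimensions:
Rows (vertical): 14
Columns (horizontal): 13
Dimensions: 14 × 13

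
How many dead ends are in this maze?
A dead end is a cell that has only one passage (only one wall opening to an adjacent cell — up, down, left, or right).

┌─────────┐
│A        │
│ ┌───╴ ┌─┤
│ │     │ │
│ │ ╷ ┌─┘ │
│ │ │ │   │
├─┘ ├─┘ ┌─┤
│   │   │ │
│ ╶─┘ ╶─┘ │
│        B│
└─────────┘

Checking each cell for number of passages:

Dead ends found at positions:
  (0, 4)
  (1, 4)
  (2, 0)
  (2, 2)
  (3, 4)
Total dead ends: 5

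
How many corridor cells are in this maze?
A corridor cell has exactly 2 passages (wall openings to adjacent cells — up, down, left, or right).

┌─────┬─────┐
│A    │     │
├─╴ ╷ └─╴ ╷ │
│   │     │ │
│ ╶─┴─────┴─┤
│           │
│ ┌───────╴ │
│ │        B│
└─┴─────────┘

Counting cells with exactly 2 passages:
Total corridor cells: 16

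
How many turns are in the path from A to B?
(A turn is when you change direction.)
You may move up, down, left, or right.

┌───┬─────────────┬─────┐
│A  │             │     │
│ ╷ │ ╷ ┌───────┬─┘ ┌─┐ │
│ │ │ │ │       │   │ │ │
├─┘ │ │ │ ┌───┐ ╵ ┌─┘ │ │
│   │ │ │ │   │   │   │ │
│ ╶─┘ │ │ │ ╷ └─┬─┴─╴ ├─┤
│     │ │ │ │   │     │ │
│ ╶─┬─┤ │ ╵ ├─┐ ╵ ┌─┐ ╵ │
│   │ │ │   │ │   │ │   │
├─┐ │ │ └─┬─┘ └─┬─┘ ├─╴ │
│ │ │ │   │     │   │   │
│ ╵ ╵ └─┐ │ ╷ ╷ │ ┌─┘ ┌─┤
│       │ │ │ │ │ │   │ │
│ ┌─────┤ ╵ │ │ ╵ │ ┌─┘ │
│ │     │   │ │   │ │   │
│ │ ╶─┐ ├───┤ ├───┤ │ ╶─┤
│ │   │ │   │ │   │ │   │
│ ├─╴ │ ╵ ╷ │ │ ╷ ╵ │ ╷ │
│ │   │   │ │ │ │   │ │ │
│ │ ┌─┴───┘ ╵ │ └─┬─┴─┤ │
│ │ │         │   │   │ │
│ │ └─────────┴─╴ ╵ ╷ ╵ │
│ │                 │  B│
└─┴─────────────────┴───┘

Directions: right, down, down, left, down, right, right, up, up, up, right, down, down, down, down, down, right, down, down, right, up, up, right, down, down, down, down, down, left, up, up, left, down, left, up, up, left, left, down, right, down, left, down, down, right, right, right, right, right, right, right, right, up, right, down, right
Number of turns: 30

Solution:

┌───┬─────────────┬─────┐
│A ↓│↱ ↓          │     │
│ ╷ │ ╷ ┌───────┬─┘ ┌─┐ │
│ │↓│↑│↓│       │   │ │ │
├─┘ │ │ │ ┌───┐ ╵ ┌─┘ │ │
│↓ ↲│↑│↓│ │   │   │   │ │
│ ╶─┘ │ │ │ ╷ └─┬─┴─╴ ├─┤
│↳ → ↑│↓│ │ │   │     │ │
│ ╶─┬─┤ │ ╵ ├─┐ ╵ ┌─┐ ╵ │
│   │ │↓│   │ │   │ │   │
├─┐ │ │ └─┬─┘ └─┬─┘ ├─╴ │
│ │ │ │↳ ↓│↱ ↓  │   │   │
│ ╵ ╵ └─┐ │ ╷ ╷ │ ┌─┘ ┌─┤
│       │↓│↑│↓│ │ │   │ │
│ ┌─────┤ ╵ │ │ ╵ │ ┌─┘ │
│ │↓ ← ↰│↳ ↑│↓│   │ │   │
│ │ ╶─┐ ├───┤ ├───┤ │ ╶─┤
│ │↳ ↓│↑│↓ ↰│↓│   │ │   │
│ ├─╴ │ ╵ ╷ │ │ ╷ ╵ │ ╷ │
│ │↓ ↲│↑ ↲│↑│↓│ │   │ │ │
│ │ ┌─┴───┘ ╵ │ └─┬─┴─┤ │
│ │↓│      ↑ ↲│   │↱ ↓│ │
│ │ └─────────┴─╴ ╵ ╷ ╵ │
│ │↳ → → → → → → → ↑│↳ B│
└─┴─────────────────┴───┘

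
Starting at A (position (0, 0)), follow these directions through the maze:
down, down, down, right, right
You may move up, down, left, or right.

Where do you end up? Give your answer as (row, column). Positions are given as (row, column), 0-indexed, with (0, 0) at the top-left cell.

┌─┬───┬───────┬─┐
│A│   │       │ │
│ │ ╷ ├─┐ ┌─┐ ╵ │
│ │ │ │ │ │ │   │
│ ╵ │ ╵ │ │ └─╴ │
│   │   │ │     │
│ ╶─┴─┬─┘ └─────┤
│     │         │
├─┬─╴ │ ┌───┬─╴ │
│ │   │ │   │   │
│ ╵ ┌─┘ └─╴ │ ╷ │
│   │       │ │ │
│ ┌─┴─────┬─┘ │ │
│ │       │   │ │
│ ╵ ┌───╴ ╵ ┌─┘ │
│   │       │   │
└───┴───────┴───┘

Following directions step by step:
Start: (0, 0)
  down: (0, 0) → (1, 0)
  down: (1, 0) → (2, 0)
  down: (2, 0) → (3, 0)
  right: (3, 0) → (3, 1)
  right: (3, 1) → (3, 2)
Final position: (3, 2)

Path taken:

┌─┬───┬───────┬─┐
│A│   │       │ │
│ │ ╷ ├─┐ ┌─┐ ╵ │
│↓│ │ │ │ │ │   │
│ ╵ │ ╵ │ │ └─╴ │
│↓  │   │ │     │
│ ╶─┴─┬─┘ └─────┤
│↳ → B│         │
├─┬─╴ │ ┌───┬─╴ │
│ │   │ │   │   │
│ ╵ ┌─┘ └─╴ │ ╷ │
│   │       │ │ │
│ ┌─┴─────┬─┘ │ │
│ │       │   │ │
│ ╵ ┌───╴ ╵ ┌─┘ │
│   │       │   │
└───┴───────┴───┘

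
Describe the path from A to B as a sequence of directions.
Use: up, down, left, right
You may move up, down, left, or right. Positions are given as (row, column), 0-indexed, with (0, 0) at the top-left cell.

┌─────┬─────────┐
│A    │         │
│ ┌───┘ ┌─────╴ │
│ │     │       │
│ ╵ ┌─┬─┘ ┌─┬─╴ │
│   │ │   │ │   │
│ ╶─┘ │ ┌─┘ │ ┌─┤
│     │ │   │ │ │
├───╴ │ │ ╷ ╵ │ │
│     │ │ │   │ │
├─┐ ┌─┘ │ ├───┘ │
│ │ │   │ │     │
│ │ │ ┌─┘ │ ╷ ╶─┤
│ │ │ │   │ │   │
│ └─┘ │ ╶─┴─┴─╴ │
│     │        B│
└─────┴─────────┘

Finding the path and converting it to directions:
Path through cells: (0,0) → (1,0) → (2,0) → (2,1) → (1,1) → (1,2) → (1,3) → (0,3) → (0,4) → (0,5) → (0,6) → (0,7) → (1,7) → (2,7) → (2,6) → (3,6) → (4,6) → (4,5) → (3,5) → (3,4) → (4,4) → (5,4) → (6,4) → (6,3) → (7,3) → (7,4) → (7,5) → (7,6) → (7,7)
Directions: down, down, right, up, right, right, up, right, right, right, right, down, down, left, down, down, left, up, left, down, down, down, left, down, right, right, right, right

Solution:

┌─────┬─────────┐
│A    │↱ → → → ↓│
│ ┌───┘ ┌─────╴ │
│↓│↱ → ↑│      ↓│
│ ╵ ┌─┬─┘ ┌─┬─╴ │
│↳ ↑│ │   │ │↓ ↲│
│ ╶─┘ │ ┌─┘ │ ┌─┤
│     │ │↓ ↰│↓│ │
├───╴ │ │ ╷ ╵ │ │
│     │ │↓│↑ ↲│ │
├─┐ ┌─┘ │ ├───┘ │
│ │ │   │↓│     │
│ │ │ ┌─┘ │ ╷ ╶─┤
│ │ │ │↓ ↲│ │   │
│ └─┘ │ ╶─┴─┴─╴ │
│     │↳ → → → B│
└─────┴─────────┘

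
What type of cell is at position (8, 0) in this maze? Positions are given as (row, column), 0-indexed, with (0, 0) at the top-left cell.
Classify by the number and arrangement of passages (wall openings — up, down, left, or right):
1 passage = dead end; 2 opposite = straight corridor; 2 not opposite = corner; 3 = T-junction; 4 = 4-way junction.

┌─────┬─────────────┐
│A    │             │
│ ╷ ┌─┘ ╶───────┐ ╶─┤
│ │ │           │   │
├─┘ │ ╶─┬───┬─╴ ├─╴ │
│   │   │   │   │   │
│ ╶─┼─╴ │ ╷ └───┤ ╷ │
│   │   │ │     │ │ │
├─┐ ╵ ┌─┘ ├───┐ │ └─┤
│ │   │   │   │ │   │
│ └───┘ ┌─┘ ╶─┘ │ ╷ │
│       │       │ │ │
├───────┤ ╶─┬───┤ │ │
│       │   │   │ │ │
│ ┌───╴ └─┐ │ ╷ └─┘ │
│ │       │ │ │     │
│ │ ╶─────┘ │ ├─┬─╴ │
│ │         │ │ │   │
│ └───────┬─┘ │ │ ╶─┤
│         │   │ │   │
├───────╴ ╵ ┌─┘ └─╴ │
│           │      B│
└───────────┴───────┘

Checking cell at (8, 0):
Number of passages: 2
Cell type: straight corridor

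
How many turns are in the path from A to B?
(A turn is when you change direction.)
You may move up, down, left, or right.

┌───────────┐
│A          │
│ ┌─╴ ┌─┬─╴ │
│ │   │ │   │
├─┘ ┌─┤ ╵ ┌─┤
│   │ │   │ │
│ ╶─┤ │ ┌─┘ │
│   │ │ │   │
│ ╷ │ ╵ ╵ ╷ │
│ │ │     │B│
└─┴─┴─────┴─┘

Directions: right, right, right, right, right, down, left, down, left, down, down, right, up, right, down
Number of turns: 9

Solution:

┌───────────┐
│A → → → → ↓│
│ ┌─╴ ┌─┬─╴ │
│ │   │ │↓ ↲│
├─┘ ┌─┤ ╵ ┌─┤
│   │ │↓ ↲│ │
│ ╶─┤ │ ┌─┘ │
│   │ │↓│↱ ↓│
│ ╷ │ ╵ ╵ ╷ │
│ │ │  ↳ ↑│B│
└─┴─┴─────┴─┘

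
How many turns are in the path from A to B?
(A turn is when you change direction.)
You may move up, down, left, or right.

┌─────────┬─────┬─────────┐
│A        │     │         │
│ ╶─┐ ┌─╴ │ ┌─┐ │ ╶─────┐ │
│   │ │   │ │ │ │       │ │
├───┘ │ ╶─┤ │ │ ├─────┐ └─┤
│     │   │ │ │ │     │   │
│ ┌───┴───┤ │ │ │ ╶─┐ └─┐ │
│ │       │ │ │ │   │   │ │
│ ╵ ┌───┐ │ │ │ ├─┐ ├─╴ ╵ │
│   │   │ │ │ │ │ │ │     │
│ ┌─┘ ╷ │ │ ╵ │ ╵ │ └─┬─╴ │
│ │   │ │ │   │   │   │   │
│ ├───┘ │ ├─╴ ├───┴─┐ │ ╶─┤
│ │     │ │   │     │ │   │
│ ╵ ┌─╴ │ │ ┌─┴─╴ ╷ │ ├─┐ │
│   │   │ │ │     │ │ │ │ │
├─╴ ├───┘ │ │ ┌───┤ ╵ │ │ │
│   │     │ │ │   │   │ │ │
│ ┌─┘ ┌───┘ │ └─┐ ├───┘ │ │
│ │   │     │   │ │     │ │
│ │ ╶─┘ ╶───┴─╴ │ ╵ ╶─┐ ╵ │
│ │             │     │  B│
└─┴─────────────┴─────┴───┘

Directions: right, right, down, down, left, left, down, down, right, up, right, right, right, down, down, down, down, down, left, left, down, left, down, right, right, right, right, right, right, up, left, up, up, right, right, up, right, down, down, right, up, up, up, left, up, up, left, up, right, right, down, right, down, right, down, left, down, right, down, down, down, down
Number of turns: 35

Solution:

┌─────────┬─────┬─────────┐
│A → ↓    │     │         │
│ ╶─┐ ┌─╴ │ ┌─┐ │ ╶─────┐ │
│   │↓│   │ │ │ │       │ │
├───┘ │ ╶─┤ │ │ ├─────┐ └─┤
│↓ ← ↲│   │ │ │ │↱ → ↓│   │
│ ┌───┴───┤ │ │ │ ╶─┐ └─┐ │
│↓│↱ → → ↓│ │ │ │↑ ↰│↳ ↓│ │
│ ╵ ┌───┐ │ │ │ ├─┐ ├─╴ ╵ │
│↳ ↑│   │↓│ │ │ │ │↑│  ↳ ↓│
│ ┌─┘ ╷ │ │ ╵ │ ╵ │ └─┬─╴ │
│ │   │ │↓│   │   │↑ ↰│↓ ↲│
│ ├───┘ │ ├─╴ ├───┴─┐ │ ╶─┤
│ │     │↓│   │  ↱ ↓│↑│↳ ↓│
│ ╵ ┌─╴ │ │ ┌─┴─╴ ╷ │ ├─┐ │
│   │   │↓│ │↱ → ↑│↓│↑│ │↓│
├─╴ ├───┘ │ │ ┌───┤ ╵ │ │ │
│   │↓ ← ↲│ │↑│   │↳ ↑│ │↓│
│ ┌─┘ ┌───┘ │ └─┐ ├───┘ │ │
│ │↓ ↲│     │↑ ↰│ │     │↓│
│ │ ╶─┘ ╶───┴─╴ │ ╵ ╶─┐ ╵ │
│ │↳ → → → → → ↑│     │  B│
└─┴─────────────┴─────┴───┘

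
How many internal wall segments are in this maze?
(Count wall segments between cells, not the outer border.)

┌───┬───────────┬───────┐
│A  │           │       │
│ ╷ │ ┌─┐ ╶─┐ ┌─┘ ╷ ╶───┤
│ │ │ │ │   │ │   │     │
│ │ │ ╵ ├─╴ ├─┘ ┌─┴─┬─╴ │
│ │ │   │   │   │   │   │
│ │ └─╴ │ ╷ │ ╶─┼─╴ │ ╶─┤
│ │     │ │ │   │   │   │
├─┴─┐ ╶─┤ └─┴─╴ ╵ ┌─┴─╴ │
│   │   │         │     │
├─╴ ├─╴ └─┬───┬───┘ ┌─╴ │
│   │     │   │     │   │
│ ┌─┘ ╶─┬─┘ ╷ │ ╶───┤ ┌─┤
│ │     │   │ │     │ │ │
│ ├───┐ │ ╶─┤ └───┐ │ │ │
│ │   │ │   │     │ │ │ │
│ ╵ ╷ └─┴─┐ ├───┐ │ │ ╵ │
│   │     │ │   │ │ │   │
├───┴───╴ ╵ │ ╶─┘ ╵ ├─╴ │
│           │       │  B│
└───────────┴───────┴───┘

Counting internal wall segments:
Total internal walls: 99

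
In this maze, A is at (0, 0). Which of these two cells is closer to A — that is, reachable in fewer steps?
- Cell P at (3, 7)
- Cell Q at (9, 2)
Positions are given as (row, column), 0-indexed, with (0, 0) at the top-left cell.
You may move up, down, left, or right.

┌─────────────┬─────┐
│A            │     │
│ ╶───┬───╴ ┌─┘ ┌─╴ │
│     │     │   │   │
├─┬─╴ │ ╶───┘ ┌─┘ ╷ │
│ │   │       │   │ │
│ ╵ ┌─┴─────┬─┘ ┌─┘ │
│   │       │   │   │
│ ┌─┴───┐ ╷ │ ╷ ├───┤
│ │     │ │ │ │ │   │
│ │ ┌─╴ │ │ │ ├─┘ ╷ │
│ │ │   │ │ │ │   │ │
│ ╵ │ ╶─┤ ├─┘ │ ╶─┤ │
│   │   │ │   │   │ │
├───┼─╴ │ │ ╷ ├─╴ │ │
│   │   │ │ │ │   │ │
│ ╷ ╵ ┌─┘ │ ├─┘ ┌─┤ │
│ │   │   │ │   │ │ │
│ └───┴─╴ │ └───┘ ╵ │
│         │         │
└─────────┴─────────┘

Shortest path A → P at (3, 7): 22 steps
Shortest path A → Q at (9, 2): 29 steps

P is closer (22 steps vs 29 steps).

Path to P:

┌─────────────┬─────┐
│A → → → → ↓  │↱ → ↓│
│ ╶───┬───╴ ┌─┘ ┌─╴ │
│     │↓ ← ↲│↱ ↑│↓ ↲│
├─┬─╴ │ ╶───┘ ┌─┘ ╷ │
│ │   │↳ → → ↑│↓ ↲│ │
│ ╵ ┌─┴─────┬─┘ ┌─┘ │
│   │       │  P│   │
│ ┌─┴───┐ ╷ │ ╷ ├───┤
│ │     │ │ │ │ │   │
│ │ ┌─╴ │ │ │ ├─┘ ╷ │
│ │ │   │ │ │ │   │ │
│ ╵ │ ╶─┤ ├─┘ │ ╶─┤ │
│   │   │ │   │   │ │
├───┼─╴ │ │ ╷ ├─╴ │ │
│   │   │ │ │ │   │ │
│ ╷ ╵ ┌─┘ │ ├─┘ ┌─┤ │
│ │   │   │ │   │ │ │
│ └───┴─╴ │ └───┘ ╵ │
│         │         │
└─────────┴─────────┘

Path to Q:

┌─────────────┬─────┐
│A            │     │
│ ╶───┬───╴ ┌─┘ ┌─╴ │
│↳ → ↓│     │   │   │
├─┬─╴ │ ╶───┘ ┌─┘ ╷ │
│ │↓ ↲│       │   │ │
│ ╵ ┌─┴─────┬─┘ ┌─┘ │
│↓ ↲│       │   │   │
│ ┌─┴───┐ ╷ │ ╷ ├───┤
│↓│↱ → ↓│ │ │ │ │   │
│ │ ┌─╴ │ │ │ ├─┘ ╷ │
│↓│↑│↓ ↲│ │ │ │   │ │
│ ╵ │ ╶─┤ ├─┘ │ ╶─┤ │
│↳ ↑│↳ ↓│ │   │   │ │
├───┼─╴ │ │ ╷ ├─╴ │ │
│↓ ↰│↓ ↲│ │ │ │   │ │
│ ╷ ╵ ┌─┘ │ ├─┘ ┌─┤ │
│↓│↑ ↲│   │ │   │ │ │
│ └───┴─╴ │ └───┘ ╵ │
│↳ → Q    │         │
└─────────┴─────────┘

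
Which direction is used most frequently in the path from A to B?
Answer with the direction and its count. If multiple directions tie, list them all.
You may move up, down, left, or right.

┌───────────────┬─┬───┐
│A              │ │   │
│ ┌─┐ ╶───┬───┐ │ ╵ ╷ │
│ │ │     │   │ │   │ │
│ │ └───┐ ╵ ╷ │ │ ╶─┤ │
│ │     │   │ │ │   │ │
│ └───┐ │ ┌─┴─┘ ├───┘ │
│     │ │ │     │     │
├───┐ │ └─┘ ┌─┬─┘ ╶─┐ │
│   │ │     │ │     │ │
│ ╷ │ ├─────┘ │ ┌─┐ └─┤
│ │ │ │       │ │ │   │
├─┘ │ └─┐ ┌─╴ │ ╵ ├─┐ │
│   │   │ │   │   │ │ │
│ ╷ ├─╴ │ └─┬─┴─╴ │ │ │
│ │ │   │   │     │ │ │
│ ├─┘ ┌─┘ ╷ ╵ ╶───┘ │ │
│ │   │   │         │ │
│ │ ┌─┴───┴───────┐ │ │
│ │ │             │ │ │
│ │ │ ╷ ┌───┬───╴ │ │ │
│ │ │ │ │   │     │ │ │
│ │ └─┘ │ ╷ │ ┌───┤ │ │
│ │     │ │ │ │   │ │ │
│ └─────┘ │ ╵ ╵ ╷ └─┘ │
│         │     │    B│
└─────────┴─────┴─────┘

Directions: down, down, down, right, right, down, down, down, right, down, left, down, left, down, down, down, right, right, up, up, right, right, right, right, right, down, left, left, down, down, right, up, right, down, right, right
Counts: {'down': 15, 'right': 14, 'left': 4, 'up': 3}
Most common: down (15 times)

Solution:

┌───────────────┬─┬───┐
│A              │ │   │
│ ┌─┐ ╶───┬───┐ │ ╵ ╷ │
│↓│ │     │   │ │   │ │
│ │ └───┐ ╵ ╷ │ │ ╶─┤ │
│↓│     │   │ │ │   │ │
│ └───┐ │ ┌─┴─┘ ├───┘ │
│↳ → ↓│ │ │     │     │
├───┐ │ └─┘ ┌─┬─┘ ╶─┐ │
│   │↓│     │ │     │ │
│ ╷ │ ├─────┘ │ ┌─┐ └─┤
│ │ │↓│       │ │ │   │
├─┘ │ └─┐ ┌─╴ │ ╵ ├─┐ │
│   │↳ ↓│ │   │   │ │ │
│ ╷ ├─╴ │ └─┬─┴─╴ │ │ │
│ │ │↓ ↲│   │     │ │ │
│ ├─┘ ┌─┘ ╷ ╵ ╶───┘ │ │
│ │↓ ↲│   │         │ │
│ │ ┌─┴───┴───────┐ │ │
│ │↓│  ↱ → → → → ↓│ │ │
│ │ │ ╷ ┌───┬───╴ │ │ │
│ │↓│ │↑│   │↓ ← ↲│ │ │
│ │ └─┘ │ ╷ │ ┌───┤ │ │
│ │↳ → ↑│ │ │↓│↱ ↓│ │ │
│ └─────┘ │ ╵ ╵ ╷ └─┘ │
│         │  ↳ ↑│↳ → B│
└─────────┴─────┴─────┘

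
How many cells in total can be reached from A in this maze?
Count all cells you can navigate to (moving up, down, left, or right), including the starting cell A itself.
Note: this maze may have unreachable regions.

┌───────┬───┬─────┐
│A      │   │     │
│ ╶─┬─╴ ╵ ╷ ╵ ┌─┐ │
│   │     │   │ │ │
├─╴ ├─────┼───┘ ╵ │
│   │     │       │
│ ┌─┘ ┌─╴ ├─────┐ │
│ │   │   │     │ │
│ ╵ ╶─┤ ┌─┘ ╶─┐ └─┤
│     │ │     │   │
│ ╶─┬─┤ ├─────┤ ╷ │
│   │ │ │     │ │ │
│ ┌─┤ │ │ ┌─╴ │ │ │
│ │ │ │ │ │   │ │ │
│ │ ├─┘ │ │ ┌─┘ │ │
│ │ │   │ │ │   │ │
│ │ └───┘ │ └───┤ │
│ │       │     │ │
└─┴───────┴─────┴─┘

Using BFS/flood-fill to find all reachable cells from A:
Maze size: 9 × 9 = 81 total cells
35 cell(s) are walled off and cannot be reached from A.
Reachable cells: 46

Reachable region (· marks reachable cells):

┌───────┬───┬─────┐
│A · · ·│· ·│· · ·│
│ ╶─┬─╴ ╵ ╷ ╵ ┌─┐ │
│· ·│· · ·│· ·│·│·│
├─╴ ├─────┼───┘ ╵ │
│· ·│· · ·│· · · ·│
│ ┌─┘ ┌─╴ ├─────┐ │
│·│· ·│· ·│     │·│
│ ╵ ╶─┤ ┌─┘ ╶─┐ └─┤
│· · ·│·│     │   │
│ ╶─┬─┤ ├─────┤ ╷ │
│· ·│ │·│     │ │ │
│ ┌─┤ │ │ ┌─╴ │ │ │
│·│ │ │·│ │   │ │ │
│ │ ├─┘ │ │ ┌─┘ │ │
│·│ │· ·│ │ │   │ │
│ │ └───┘ │ └───┤ │
│·│       │     │ │
└─┴───────┴─────┴─┘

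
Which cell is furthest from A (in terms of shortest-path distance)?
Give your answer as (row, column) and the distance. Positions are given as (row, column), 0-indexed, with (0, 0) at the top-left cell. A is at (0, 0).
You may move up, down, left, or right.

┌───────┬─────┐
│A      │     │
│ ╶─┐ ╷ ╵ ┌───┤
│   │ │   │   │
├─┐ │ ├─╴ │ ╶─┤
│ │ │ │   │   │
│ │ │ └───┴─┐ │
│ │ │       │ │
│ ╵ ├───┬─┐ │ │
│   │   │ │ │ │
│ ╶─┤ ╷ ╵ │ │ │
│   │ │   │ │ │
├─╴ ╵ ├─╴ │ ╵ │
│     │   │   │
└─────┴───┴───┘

Computing BFS distances from A to all cells:
Furthest cell: (1, 6)
Distance: 19 steps

Path from A to the furthest cell:

┌───────┬─────┐
│A → ↓  │     │
│ ╶─┐ ╷ ╵ ┌───┤
│   │↓│   │↱ B│
├─┐ │ ├─╴ │ ╶─┤
│ │ │↓│   │↑ ↰│
│ │ │ └───┴─┐ │
│ │ │↳ → → ↓│↑│
│ ╵ ├───┬─┐ │ │
│   │   │ │↓│↑│
│ ╶─┤ ╷ ╵ │ │ │
│   │ │   │↓│↑│
├─╴ ╵ ├─╴ │ ╵ │
│     │   │↳ ↑│
└─────┴───┴───┘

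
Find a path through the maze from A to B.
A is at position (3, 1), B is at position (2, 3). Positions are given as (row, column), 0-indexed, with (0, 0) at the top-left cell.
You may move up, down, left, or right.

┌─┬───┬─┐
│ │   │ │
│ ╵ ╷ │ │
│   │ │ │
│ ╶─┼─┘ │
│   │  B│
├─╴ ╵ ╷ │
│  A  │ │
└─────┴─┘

Finding the shortest path from (3, 1) to (2, 3):
Path length: 3 steps
Directions: right → up → right

Solution:

┌─┬───┬─┐
│ │   │ │
│ ╵ ╷ │ │
│   │ │ │
│ ╶─┼─┘ │
│   │↱ B│
├─╴ ╵ ╷ │
│  A ↑│ │
└─────┴─┘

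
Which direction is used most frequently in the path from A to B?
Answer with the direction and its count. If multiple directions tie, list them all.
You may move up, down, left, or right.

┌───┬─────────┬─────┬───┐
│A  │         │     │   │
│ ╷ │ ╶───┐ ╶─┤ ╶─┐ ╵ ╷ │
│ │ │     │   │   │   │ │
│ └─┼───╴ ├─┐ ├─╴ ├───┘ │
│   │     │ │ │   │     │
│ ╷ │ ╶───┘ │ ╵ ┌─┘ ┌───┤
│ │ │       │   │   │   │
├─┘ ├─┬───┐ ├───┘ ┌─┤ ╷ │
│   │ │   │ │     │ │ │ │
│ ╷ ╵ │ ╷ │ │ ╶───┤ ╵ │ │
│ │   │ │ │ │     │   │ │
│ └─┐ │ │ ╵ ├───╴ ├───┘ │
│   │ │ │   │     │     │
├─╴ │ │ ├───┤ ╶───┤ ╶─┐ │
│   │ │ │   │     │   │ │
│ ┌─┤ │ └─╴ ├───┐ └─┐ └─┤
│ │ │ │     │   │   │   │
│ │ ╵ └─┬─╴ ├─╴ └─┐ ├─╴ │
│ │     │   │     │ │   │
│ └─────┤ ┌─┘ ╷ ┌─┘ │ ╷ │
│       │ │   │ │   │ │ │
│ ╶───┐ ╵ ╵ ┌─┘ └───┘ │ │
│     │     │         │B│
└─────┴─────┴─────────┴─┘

Directions: down, down, right, down, down, left, down, down, right, down, left, down, down, down, right, right, right, down, right, right, up, right, up, right, down, down, right, right, right, up, up, right, down, down
Counts: {'down': 15, 'right': 13, 'left': 2, 'up': 4}
Most common: down (15 times)

Solution:

┌───┬─────────┬─────┬───┐
│A  │         │     │   │
│ ╷ │ ╶───┐ ╶─┤ ╶─┐ ╵ ╷ │
│↓│ │     │   │   │   │ │
│ └─┼───╴ ├─┐ ├─╴ ├───┘ │
│↳ ↓│     │ │ │   │     │
│ ╷ │ ╶───┘ │ ╵ ┌─┘ ┌───┤
│ │↓│       │   │   │   │
├─┘ ├─┬───┐ ├───┘ ┌─┤ ╷ │
│↓ ↲│ │   │ │     │ │ │ │
│ ╷ ╵ │ ╷ │ │ ╶───┤ ╵ │ │
│↓│   │ │ │ │     │   │ │
│ └─┐ │ │ ╵ ├───╴ ├───┘ │
│↳ ↓│ │ │   │     │     │
├─╴ │ │ ├───┤ ╶───┤ ╶─┐ │
│↓ ↲│ │ │   │     │   │ │
│ ┌─┤ │ └─╴ ├───┐ └─┐ └─┤
│↓│ │ │     │   │   │   │
│ │ ╵ └─┬─╴ ├─╴ └─┐ ├─╴ │
│↓│     │   │↱ ↓  │ │↱ ↓│
│ └─────┤ ┌─┘ ╷ ┌─┘ │ ╷ │
│↳ → → ↓│ │↱ ↑│↓│   │↑│↓│
│ ╶───┐ ╵ ╵ ┌─┘ └───┘ │ │
│     │↳ → ↑│  ↳ → → ↑│B│
└─────┴─────┴─────────┴─┘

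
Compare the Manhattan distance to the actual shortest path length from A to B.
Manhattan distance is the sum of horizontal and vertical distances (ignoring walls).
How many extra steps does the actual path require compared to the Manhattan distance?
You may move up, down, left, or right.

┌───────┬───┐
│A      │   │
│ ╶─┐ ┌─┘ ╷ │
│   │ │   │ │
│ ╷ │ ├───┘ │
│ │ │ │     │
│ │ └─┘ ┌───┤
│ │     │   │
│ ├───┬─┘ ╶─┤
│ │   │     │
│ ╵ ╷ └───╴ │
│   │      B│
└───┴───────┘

Manhattan distance: |5 - 0| + |5 - 0| = 10
Actual path length: 12
Extra steps: 12 - 10 = 2

Solution:

┌───────┬───┐
│A      │   │
│ ╶─┐ ┌─┘ ╷ │
│↓  │ │   │ │
│ ╷ │ ├───┘ │
│↓│ │ │     │
│ │ └─┘ ┌───┤
│↓│     │   │
│ ├───┬─┘ ╶─┤
│↓│↱ ↓│     │
│ ╵ ╷ └───╴ │
│↳ ↑│↳ → → B│
└───┴───────┘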